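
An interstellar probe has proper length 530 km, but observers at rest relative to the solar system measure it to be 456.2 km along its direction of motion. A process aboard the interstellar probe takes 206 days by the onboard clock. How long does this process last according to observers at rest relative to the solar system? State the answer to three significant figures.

Length contraction gives γ = L₀/L = 530/456.2 = 1.16177.
The same γ dilates the second interval: 1.16177 × 206 days = 239 days.

239 days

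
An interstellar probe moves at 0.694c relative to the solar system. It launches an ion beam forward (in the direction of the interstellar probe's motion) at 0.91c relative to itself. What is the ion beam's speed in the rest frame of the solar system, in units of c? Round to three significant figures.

0.983c

Relativistic velocity addition: u = (u' + v)/(1 + u'v/c²), with u' = 0.91c and v = 0.694c.
Numerator: 0.91 + 0.694 = 1.604. Denominator: 1 + (0.91)(0.694) = 1.63154.
u = 1.604/1.63154 = 0.98312, so the speed is 0.983c.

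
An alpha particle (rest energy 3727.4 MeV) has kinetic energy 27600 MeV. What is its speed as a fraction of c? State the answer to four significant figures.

K = (γ−1)mc², so γ = 1 + 27600/3727.4 = 8.4046.
Then v/c = √(1 − γ⁻²) = √(1 − 0.0141568) = √0.9858432 = 0.9929.

0.9929c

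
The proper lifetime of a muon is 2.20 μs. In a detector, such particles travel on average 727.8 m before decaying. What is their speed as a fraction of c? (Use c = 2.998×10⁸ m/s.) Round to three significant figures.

0.741c

Let x = d/(cτ) = 727.8 m / (2.998×10⁸ m/s × 2.200×10^-6 s) = 1.1035. Since d = βγcτ, x = βγ = β/√(1−β²).
Solving: β² = x²/(1+x²) = 1.21771/2.21771 = 0.549084, so β = 0.741.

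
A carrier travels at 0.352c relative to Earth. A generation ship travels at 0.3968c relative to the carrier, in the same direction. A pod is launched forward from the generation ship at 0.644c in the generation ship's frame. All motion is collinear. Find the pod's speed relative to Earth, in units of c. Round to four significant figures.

Apply u = (u'+v)/(1+u'v) twice. Pod in the carrier frame: (0.644+0.3968)/(1+0.644·0.3968) = 1.0408/1.2555392 = 0.82897c.
That velocity, transformed to the rest frame of Earth: (0.82897+0.352)/(1+0.82897·0.352) = 1.18097/1.29179744 = 0.91421c.

0.9142c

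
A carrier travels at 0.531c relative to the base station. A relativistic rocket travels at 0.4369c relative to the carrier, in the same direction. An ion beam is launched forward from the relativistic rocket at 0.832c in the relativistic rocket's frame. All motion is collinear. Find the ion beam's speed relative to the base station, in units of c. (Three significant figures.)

First combine the ion beam and relativistic rocket (S''→S'): u₁ = (0.832 + 0.4369)/(1 + 0.832×0.4369) = 1.2689/1.3635008 = 0.93062.
Then combine with the carrier (S'→S): u = (0.93062 + 0.531)/(1 + 0.93062×0.531) = 1.46162/1.49415922 = 0.97822.

0.978c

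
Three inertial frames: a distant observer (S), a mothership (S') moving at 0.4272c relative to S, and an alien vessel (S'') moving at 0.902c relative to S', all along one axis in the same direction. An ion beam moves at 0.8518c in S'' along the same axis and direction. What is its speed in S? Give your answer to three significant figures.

Apply u = (u'+v)/(1+u'v) twice. Ion beam in the mothership frame: (0.8518+0.902)/(1+0.8518·0.902) = 1.7538/1.7683236 = 0.99179c.
That velocity, transformed to the rest frame of a distant observer: (0.99179+0.4272)/(1+0.99179·0.4272) = 1.41899/1.423692688 = 0.9967c.

0.997c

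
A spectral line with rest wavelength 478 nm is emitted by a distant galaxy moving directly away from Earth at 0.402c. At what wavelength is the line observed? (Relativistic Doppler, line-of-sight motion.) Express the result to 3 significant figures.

732 nm

Relativistic Doppler for wavelength: λ_obs = λ_src · √((1+β)/(1−β)).
With β = 0.402: factor = √(1.402/0.598) = 1.5312.
λ_obs = 478 × 1.5312 = 732 nm.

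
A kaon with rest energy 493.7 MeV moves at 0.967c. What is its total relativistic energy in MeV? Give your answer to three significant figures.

Lorentz factor: γ = (1 − 0.935089)^(−1/2) = 3.925.
Total energy: E = γmc² = 3.925 × 493.7 MeV = 1940 MeV.

1940 MeV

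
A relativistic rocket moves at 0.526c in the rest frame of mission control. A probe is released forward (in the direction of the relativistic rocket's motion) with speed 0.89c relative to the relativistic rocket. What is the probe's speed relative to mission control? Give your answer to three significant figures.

Relativistic velocity addition: u = (u' + v)/(1 + u'v/c²), with u' = 0.89c and v = 0.526c.
Numerator: 0.89 + 0.526 = 1.416. Denominator: 1 + (0.89)(0.526) = 1.46814.
u = 1.416/1.46814 = 0.96449, so the speed is 0.964c.

0.964c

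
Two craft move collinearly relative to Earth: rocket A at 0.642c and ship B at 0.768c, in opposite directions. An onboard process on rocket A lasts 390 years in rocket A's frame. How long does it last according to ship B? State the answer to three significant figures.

1190 years

Transform rocket A's velocity into ship B's frame: (0.642 + 0.768)/(1 + 0.642·0.768) = 1.41/1.493056, so the relative speed is 0.94437c.
At |u| = 0.94437c, γ = (1 − 0.891835)^(−1/2) = 3.0406.
The clock on rocket A records proper time, so ship B measures Δt = γΔτ = 3.0406 × 390 = 1190 years.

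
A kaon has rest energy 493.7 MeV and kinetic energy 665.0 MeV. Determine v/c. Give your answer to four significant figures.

0.9047

K = (γ−1)mc², so γ = 1 + 665.0/493.7 = 2.347.
Then v/c = √(1 − γ⁻²) = √(1 − 0.181541) = √0.818459 = 0.9047.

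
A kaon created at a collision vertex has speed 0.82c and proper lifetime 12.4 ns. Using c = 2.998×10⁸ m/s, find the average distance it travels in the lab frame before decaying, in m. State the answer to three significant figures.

5.33 m

β² = 0.6724, so γ = 1/√0.3276 = 1.7471.
Lab-frame lifetime: Δt = γτ = 1.7471 × 12.4 ns = 21.664 ns.
Distance: d = vΔt = 0.82 × 2.998×10⁸ m/s × 2.1664×10^-8 s = 5.33 m.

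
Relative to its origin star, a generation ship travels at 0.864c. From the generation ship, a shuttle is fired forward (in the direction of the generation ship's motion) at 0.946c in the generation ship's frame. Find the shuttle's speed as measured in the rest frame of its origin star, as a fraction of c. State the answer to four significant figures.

In units of c, u = (u' + v)/(1 + u'v) with u' = 0.946 and v = 0.864.
Numerator: 0.946 + 0.864 = 1.81. Denominator: 1 + (0.946)(0.864) = 1.817344.
u = 1.81/1.817344 = 0.99596, so the speed is 0.9960c.

0.9960c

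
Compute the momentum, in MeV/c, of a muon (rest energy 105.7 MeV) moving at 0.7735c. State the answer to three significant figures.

129 MeV/c

Lorentz factor: γ = (1 − 0.59830225)^(−1/2) = 1.5778.
Momentum: p = γβ·mc = 1.5778 × 0.7735 × 105.7 MeV/c = 129 MeV/c.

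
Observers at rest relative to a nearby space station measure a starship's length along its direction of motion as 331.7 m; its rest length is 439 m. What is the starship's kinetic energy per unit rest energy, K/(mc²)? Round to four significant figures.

0.3235

From L = L₀/γ: γ = 439/331.7 = 1.32349.
Since K = (γ−1)mc², K/(mc²) = 1.32349 − 1 = 0.3235.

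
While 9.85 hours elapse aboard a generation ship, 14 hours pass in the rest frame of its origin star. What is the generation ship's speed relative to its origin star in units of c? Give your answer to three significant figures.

0.711c

γ = Δt/Δτ = 14/9.85 = 1.4213.
β = √(1 − 1/γ²) = √(1 − 0.495027) = √0.504973 = 0.711.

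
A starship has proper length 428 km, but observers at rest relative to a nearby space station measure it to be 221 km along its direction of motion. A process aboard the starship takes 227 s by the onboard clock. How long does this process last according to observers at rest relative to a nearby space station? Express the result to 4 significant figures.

439.6 s

γ = L₀/L = 428/221 = 1.93665.
The same γ dilates the second interval: 1.93665 × 227 s = 439.6 s.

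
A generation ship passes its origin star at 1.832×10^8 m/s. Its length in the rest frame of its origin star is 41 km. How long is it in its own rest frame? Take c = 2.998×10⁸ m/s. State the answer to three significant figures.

51.8 km

β = v/c = (1.832×10^8 m/s)/(2.998×10⁸ m/s) = 0.611074.
γ = 1/√(1 − β²) = 1/√(1 − 0.3734114) = 1/√0.6265886 = 1/0.791573 = 1.2633.
Proper length: L₀ = γ·L = 1.2633 × 41 = 51.8 km.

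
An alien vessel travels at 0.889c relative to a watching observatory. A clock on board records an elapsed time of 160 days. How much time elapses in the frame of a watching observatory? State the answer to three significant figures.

349 days

γ = 1/√(1 − β²) = 1/√(1 − 0.790321) = 1/√0.209679 = 1/0.457907 = 2.1838.
Time dilation: Δt = γ·Δτ = 2.1838 × 160 = 349 days.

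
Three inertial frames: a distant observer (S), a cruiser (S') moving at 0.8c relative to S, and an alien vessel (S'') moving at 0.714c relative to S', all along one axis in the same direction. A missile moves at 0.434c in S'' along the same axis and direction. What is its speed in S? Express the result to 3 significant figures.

0.985c

First combine the missile and alien vessel (S''→S'): u₁ = (0.434 + 0.714)/(1 + 0.434×0.714) = 1.148/1.309876 = 0.87642.
Then combine with the cruiser (S'→S): u = (0.87642 + 0.8)/(1 + 0.87642×0.8) = 1.67642/1.701136 = 0.98547.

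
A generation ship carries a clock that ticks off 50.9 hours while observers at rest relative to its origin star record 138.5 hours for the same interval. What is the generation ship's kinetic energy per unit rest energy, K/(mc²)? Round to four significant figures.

1.721

From Δt = γΔτ: γ = 138.5/50.9 = 2.72102.
Since K = (γ−1)mc², K/(mc²) = 2.72102 − 1 = 1.721.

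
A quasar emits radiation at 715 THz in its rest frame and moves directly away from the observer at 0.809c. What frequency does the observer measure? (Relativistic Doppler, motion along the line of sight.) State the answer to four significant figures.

232.3 THz

Relativistic Doppler (source moving away): f_obs = f_src · √((1−β)/(1+β)).
With β = 0.809: factor = √(0.191/1.809) = 0.32494.
f_obs = 715 × 0.32494 = 232.3 THz.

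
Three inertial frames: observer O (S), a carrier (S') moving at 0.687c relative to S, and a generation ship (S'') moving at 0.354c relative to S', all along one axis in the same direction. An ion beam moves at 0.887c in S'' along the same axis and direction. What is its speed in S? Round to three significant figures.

First combine the ion beam and generation ship (S''→S'): u₁ = (0.887 + 0.354)/(1 + 0.887×0.354) = 1.241/1.313998 = 0.94445.
Then combine with the carrier (S'→S): u = (0.94445 + 0.687)/(1 + 0.94445×0.687) = 1.63145/1.64883715 = 0.98945.

0.989c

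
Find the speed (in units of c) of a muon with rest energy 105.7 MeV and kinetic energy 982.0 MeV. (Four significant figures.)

0.9953c

K = (γ−1)mc², so γ = 1 + 982.0/105.7 = 10.29.
Then v/c = √(1 − γ⁻²) = √(1 − 0.00944429) = √0.99055571 = 0.9953.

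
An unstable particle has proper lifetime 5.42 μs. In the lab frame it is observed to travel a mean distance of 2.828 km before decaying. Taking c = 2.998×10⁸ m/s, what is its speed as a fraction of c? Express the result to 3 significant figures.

Let x = d/(cτ) = 2828 m / (2.998×10⁸ m/s × 5.420×10^-6 s) = 1.7404. Since d = βγcτ, x = βγ = β/√(1−β²).
Solving: β² = x²/(1+x²) = 3.02899/4.02899 = 0.751799, so β = 0.867.

0.867c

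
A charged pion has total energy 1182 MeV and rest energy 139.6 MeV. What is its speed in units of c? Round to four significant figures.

0.9930c

γ = E/(mc²) = 1182/139.6 = 8.467.
β = √(1 − 1/γ²) = √(1 − 0.0139489) = √0.9860511 = 0.9930.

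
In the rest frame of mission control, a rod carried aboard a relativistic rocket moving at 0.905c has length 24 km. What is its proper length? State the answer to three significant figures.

56.4 km

γ = 1/√(1 − β²) = 1/√(1 − 0.819025) = 1/√0.180975 = 1/0.425412 = 2.3507.
Proper length: L₀ = γ·L = 2.3507 × 24 = 56.4 km.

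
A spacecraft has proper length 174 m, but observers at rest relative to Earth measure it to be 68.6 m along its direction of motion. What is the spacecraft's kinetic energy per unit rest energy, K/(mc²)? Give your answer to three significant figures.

γ = L₀/L = 174/68.6 = 2.53644.
Since K = (γ−1)mc², K/(mc²) = 2.53644 − 1 = 1.54.

1.54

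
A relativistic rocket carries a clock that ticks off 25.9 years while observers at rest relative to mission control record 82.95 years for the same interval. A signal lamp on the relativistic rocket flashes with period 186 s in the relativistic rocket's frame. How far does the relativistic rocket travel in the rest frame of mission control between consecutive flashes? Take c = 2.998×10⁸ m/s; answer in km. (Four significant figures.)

1.697×10^8 km

The time-dilation ratio gives γ = 82.95/25.9 = 3.2027.
β = √(1 − 1/γ²) = 0.95. Lab-frame period = γτ = 3.2027×186 s = 595.7 s. Distance = βc × γτ = 0.95 × 2.998×10⁸ m/s × 595.7 s = 1.6966×10^11 m = 1.697×10^8 km.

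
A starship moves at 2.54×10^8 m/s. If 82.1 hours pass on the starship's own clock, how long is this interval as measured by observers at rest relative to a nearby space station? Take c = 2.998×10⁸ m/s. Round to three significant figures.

β = v/c = (2.54×10^8 m/s)/(2.998×10⁸ m/s) = 0.847231.
β² = 0.7178004, so γ = 1/√0.2821996 = 1.8824.
The onboard clock measures proper time, so the interval in the rest frame of a nearby space station is dilated: Δt = γ·Δτ = 1.8824 × 82.1 hours = 155 hours.

155 hours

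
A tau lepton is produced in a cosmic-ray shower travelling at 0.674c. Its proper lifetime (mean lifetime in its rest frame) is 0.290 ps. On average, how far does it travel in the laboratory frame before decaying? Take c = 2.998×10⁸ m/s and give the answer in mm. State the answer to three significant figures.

With β = 0.674, γ = 1/√(1 − 0.674²) = 1/√0.545724 = 1.3537.
Lab-frame lifetime: Δt = γτ = 1.3537 × 0.290 ps = 0.39257 ps.
Distance: d = vΔt = 0.674 × 2.998×10⁸ m/s × 3.9257×10^-13 s = 7.93×10^-5 m = 0.0793 mm.

0.0793 mm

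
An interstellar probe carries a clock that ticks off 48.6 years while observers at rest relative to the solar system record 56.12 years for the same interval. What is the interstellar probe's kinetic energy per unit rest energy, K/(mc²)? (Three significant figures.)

The time-dilation ratio gives γ = 56.12/48.6 = 1.15473.
Since K = (γ−1)mc², K/(mc²) = 1.15473 − 1 = 0.155.

0.155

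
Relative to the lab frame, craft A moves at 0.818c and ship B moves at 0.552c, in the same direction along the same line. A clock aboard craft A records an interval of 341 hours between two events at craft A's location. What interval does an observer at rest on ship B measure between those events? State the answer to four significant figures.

Speed of craft A in ship B's frame: u = (v_A − v_B)/(1 − v_A v_B/c²) = (0.818 − 0.552)/(1 − 0.818×0.552) = 0.266/0.548464 = 0.48499; |u| = 0.48499c.
At |u| = 0.48499c, γ = (1 − 0.235215)^(−1/2) = 1.1435.
The clock on craft A records proper time, so ship B measures Δt = γΔτ = 1.1435 × 341 = 389.9 hours.

389.9 hours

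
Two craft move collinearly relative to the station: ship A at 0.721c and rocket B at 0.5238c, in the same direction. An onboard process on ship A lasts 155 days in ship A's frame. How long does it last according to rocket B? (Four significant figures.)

Transform ship A's velocity into rocket B's frame: (0.721 − 0.5238)/(1 − 0.721·0.5238) = 0.1972/0.6223402, so the relative speed is 0.31687c.
γ for this relative speed: γ = 1/√(1 − 0.100407) = 1.0543.
Ship A's interval is proper; time dilation gives Δt_B = γΔτ = 1.0543 × 155 days = 163.4 days.

163.4 days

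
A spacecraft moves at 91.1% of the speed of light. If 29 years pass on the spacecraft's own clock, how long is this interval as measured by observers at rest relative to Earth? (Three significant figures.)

70.3 years

γ = 1/√(1 − β²) = 1/√(1 − 0.829921) = 1/√0.170079 = 1/0.412406 = 2.4248.
The onboard clock measures proper time, so the interval in the rest frame of Earth is dilated: Δt = γ·Δτ = 2.4248 × 29 years = 70.3 years.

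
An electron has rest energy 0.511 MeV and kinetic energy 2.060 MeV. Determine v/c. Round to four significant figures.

K = (γ−1)mc², so γ = 1 + 2.060/0.511 = 5.0313.
Then v/c = √(1 − γ⁻²) = √(1 − 0.0395039) = √0.9604961 = 0.9800.

0.9800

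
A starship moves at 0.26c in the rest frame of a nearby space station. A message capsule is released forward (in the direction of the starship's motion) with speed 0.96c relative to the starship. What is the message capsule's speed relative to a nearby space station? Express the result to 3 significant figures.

0.976c

Relativistic velocity addition: u = (u' + v)/(1 + u'v/c²), with u' = 0.96c and v = 0.26c.
Numerator: 0.96 + 0.26 = 1.22. Denominator: 1 + (0.96)(0.26) = 1.2496.
u = 1.22/1.2496 = 0.97631, so the speed is 0.976c.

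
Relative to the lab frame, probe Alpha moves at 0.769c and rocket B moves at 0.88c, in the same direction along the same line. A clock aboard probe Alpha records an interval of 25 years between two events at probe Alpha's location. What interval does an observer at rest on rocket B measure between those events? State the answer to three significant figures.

26.6 years

The velocity of probe Alpha relative to rocket B is (0.769 − 0.88)c / (1 − 0.769×0.88) = −0.34336c; relative speed 0.34336c.
γ for this relative speed: γ = 1/√(1 − 0.117896) = 1.0647.
Probe Alpha's interval is proper; time dilation gives Δt_B = γΔτ = 1.0647 × 25 years = 26.6 years.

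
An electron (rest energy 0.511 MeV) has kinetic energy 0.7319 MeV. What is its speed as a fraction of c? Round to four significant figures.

0.9116c

K = (γ−1)mc², so γ = 1 + 0.7319/0.511 = 2.4323.
Then v/c = √(1 − γ⁻²) = √(1 − 0.169031) = √0.830969 = 0.9116.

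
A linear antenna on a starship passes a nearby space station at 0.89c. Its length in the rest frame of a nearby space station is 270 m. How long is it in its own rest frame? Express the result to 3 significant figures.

γ = 1/√(1 − β²) = 1/√(1 − 0.7921) = 1/√0.2079 = 1/0.455961 = 2.1932.
Proper length: L₀ = γ·L = 2.1932 × 270 = 592 m.

592 m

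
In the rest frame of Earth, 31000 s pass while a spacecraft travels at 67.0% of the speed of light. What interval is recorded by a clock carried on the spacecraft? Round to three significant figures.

23000 s

γ = 1/√(1 − β²) = 1/√(1 − 0.4489) = 1/√0.5511 = 1/0.742361 = 1.3471.
The moving clock records proper time: Δτ = Δt/γ = 31000/1.3471 = 23000 s.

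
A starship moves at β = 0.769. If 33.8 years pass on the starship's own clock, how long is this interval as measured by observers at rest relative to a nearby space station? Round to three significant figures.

γ = 1/√(1 − β²) = 1/√(1 − 0.591361) = 1/√0.408639 = 1/0.639249 = 1.5643.
The onboard clock measures proper time, so the interval in the rest frame of a nearby space station is dilated: Δt = γ·Δτ = 1.5643 × 33.8 years = 52.9 years.

52.9 years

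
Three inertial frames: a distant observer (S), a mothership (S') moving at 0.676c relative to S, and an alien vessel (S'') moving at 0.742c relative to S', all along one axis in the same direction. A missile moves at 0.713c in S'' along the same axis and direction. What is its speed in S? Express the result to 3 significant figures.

0.990c

First combine the missile and alien vessel (S''→S'): u₁ = (0.713 + 0.742)/(1 + 0.713×0.742) = 1.455/1.529046 = 0.95157.
Then combine with the mothership (S'→S): u = (0.95157 + 0.676)/(1 + 0.95157×0.676) = 1.62757/1.64326132 = 0.99045.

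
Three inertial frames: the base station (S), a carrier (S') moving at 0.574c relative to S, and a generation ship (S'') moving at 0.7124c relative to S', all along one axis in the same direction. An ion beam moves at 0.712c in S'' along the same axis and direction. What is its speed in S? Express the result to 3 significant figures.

Apply u = (u'+v)/(1+u'v) twice. Ion beam in the carrier frame: (0.712+0.7124)/(1+0.712·0.7124) = 1.4244/1.5072288 = 0.94505c.
That velocity, transformed to the rest frame of the base station: (0.94505+0.574)/(1+0.94505·0.574) = 1.51905/1.5424587 = 0.98482c.

0.985c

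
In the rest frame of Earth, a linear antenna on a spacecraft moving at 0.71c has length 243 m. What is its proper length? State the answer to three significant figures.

345 m

β² = 0.5041, so γ = 1/√0.4959 = 1.42.
Proper length: L₀ = γ·L = 1.42 × 243 = 345 m.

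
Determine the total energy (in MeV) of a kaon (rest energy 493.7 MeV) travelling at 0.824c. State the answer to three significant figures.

β² = 0.678976, so γ = 1/√0.321024 = 1.7649.
Total energy: E = γmc² = 1.7649 × 493.7 MeV = 871 MeV.

871 MeV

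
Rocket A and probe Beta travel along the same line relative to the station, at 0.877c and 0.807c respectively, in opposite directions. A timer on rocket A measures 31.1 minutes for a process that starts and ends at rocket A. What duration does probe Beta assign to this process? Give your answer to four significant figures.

187.2 minutes

The velocity of rocket A relative to probe Beta is (0.877 + 0.807)c / (1 + 0.877×0.807) = 0.9861c; relative speed 0.9861c.
γ for this relative speed: γ = 1/√(1 − 0.972393) = 6.0185.
The clock on rocket A records proper time, so probe Beta measures Δt = γΔτ = 6.0185 × 31.1 = 187.2 minutes.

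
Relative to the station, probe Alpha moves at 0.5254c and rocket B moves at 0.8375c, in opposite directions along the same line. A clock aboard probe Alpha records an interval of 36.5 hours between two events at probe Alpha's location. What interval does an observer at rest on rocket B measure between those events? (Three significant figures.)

Speed of probe Alpha in rocket B's frame: u = (v_A + v_B)/(1 + v_A v_B/c²) = (0.5254 + 0.8375)/(1 + 0.5254×0.8375) = 1.3629/1.4400225 = 0.94644; |u| = 0.94644c.
At |u| = 0.94644c, γ = (1 − 0.895749)^(−1/2) = 3.0971.
The clock on probe Alpha records proper time, so rocket B measures Δt = γΔτ = 3.0971 × 36.5 = 113 hours.

113 hours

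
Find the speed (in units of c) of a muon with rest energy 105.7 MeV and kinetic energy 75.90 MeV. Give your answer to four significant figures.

γ = 1 + K/(mc²) = 1 + 75.90/105.7 = 1.7181.
β = √(1 − 1/γ²) = √(1 − 0.338769) = √0.661231 = 0.8132.

0.8132c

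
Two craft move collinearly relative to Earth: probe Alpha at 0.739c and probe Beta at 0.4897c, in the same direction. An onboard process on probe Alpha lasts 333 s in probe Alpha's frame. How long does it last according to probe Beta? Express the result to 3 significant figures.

362 s

Speed of probe Alpha in probe Beta's frame: u = (v_A − v_B)/(1 − v_A v_B/c²) = (0.739 − 0.4897)/(1 − 0.739×0.4897) = 0.2493/0.6381117 = 0.39068; |u| = 0.39068c.
At |u| = 0.39068c, γ = (1 − 0.152631)^(−1/2) = 1.0863.
Probe Alpha's interval is proper; time dilation gives Δt_B = γΔτ = 1.0863 × 333 s = 362 s.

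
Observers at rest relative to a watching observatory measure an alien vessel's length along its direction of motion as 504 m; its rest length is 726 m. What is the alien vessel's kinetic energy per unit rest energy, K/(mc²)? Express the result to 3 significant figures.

From L = L₀/γ: γ = 726/504 = 1.44048.
Since K = (γ−1)mc², K/(mc²) = 1.44048 − 1 = 0.440.

0.440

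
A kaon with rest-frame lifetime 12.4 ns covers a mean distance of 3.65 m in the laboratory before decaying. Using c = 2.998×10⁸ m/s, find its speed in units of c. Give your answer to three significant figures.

0.701c

d = βγcτ ⇒ βγ = d/(cτ) = 3.650 m / (3.71752 m) = 0.98184.
β = (βγ)/√(1+(βγ)²) = 0.98184/√1.96401 = 0.701.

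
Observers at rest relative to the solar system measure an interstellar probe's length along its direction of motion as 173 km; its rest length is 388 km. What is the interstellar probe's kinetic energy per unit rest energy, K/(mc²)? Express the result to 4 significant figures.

Length contraction gives γ = L₀/L = 388/173 = 2.24277.
Since K = (γ−1)mc², K/(mc²) = 2.24277 − 1 = 1.243.

1.243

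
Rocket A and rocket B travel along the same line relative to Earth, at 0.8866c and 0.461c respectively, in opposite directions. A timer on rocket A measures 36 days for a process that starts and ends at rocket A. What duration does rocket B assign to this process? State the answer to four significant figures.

Speed of rocket A in rocket B's frame: u = (v_A + v_B)/(1 + v_A v_B/c²) = (0.8866 + 0.461)/(1 + 0.8866×0.461) = 1.3476/1.4087226 = 0.95661; |u| = 0.95661c.
γ for this relative speed: γ = 1/√(1 − 0.915103) = 3.4321.
Rocket A's interval is proper; time dilation gives Δt_B = γΔτ = 3.4321 × 36 days = 123.6 days.

123.6 days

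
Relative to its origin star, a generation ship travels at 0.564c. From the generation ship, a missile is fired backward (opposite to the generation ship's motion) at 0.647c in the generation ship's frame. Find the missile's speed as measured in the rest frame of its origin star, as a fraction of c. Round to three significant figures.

0.131c

In units of c, u = (u' + v)/(1 + u'v) with u' = −0.647 and v = 0.564.
Numerator: −0.647 + 0.564 = −0.083. Denominator: 1 + (−0.647)(0.564) = 0.635092.
u = −0.083/0.635092 = −0.13069, so the speed is 0.131c.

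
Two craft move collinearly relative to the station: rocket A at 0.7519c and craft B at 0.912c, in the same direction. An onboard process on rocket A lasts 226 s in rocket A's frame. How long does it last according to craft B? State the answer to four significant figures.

The velocity of rocket A relative to craft B is (0.7519 − 0.912)c / (1 − 0.7519×0.912) = −0.50944c; relative speed 0.50944c.
γ for this relative speed: γ = 1/√(1 − 0.259529) = 1.1621.
Rocket A's interval is proper; time dilation gives Δt_B = γΔτ = 1.1621 × 226 s = 262.6 s.

262.6 s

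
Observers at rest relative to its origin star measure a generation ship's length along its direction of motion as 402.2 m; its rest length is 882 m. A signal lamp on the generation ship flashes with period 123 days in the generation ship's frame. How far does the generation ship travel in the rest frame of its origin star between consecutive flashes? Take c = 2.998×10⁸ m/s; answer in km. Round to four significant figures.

6.218×10^12 km

From L = L₀/γ: γ = 882/402.2 = 2.19294.
β = √(1 − 1/γ²) = 0.88998. Lab-frame period = γτ = 2.19294×123 days = 269.73 days. Distance = βc × γτ = 0.88998 × 2.998×10⁸ m/s × 23304672 s = 6.2181×10^15 m = 6.218×10^12 km.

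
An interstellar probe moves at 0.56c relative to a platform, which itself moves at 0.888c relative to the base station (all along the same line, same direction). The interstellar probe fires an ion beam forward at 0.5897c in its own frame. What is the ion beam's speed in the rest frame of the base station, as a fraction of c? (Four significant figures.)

0.9914c

Compose velocities in two stages. Stage 1 (into S'): u₁ = (0.5897+0.56)/(1+0.5897×0.56) = 0.86429.
Stage 2 (into S): u = (0.86429+0.888)/(1+0.86429×0.888) = 0.9914, so the speed is 0.9914c.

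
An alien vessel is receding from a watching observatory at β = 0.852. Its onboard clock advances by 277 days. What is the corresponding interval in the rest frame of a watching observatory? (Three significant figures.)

β² = 0.725904, so γ = 1/√0.274096 = 1.9101.
The onboard clock measures proper time, so the interval in the rest frame of a watching observatory is dilated: Δt = γ·Δτ = 1.9101 × 277 days = 529 days.

529 days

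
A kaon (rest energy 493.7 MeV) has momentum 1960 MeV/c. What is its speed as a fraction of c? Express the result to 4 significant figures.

βγ = pc/(mc²) = 1960/493.7 = 3.97.
Since γ² = 1 + (βγ)² = 16.7609, γ = √16.7609 = 4.09401, and β = (βγ)/γ = 3.97/4.09401 = 0.9697.

0.9697c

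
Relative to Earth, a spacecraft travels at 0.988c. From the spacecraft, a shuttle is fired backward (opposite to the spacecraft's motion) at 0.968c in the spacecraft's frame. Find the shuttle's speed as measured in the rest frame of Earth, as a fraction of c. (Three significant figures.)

0.459c

In units of c, u = (u' + v)/(1 + u'v) with u' = −0.968 and v = 0.988.
Numerator: −0.968 + 0.988 = 0.02. Denominator: 1 + (−0.968)(0.988) = 0.043616.
u = 0.02/0.043616 = 0.45855, so the speed is 0.459c.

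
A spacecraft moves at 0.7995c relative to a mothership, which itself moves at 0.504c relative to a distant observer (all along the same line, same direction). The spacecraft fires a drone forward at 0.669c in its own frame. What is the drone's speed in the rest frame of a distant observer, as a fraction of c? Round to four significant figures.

0.9855c

First combine the drone and spacecraft (S''→S'): u₁ = (0.669 + 0.7995)/(1 + 0.669×0.7995) = 1.4685/1.5348655 = 0.95676.
Then combine with the mothership (S'→S): u = (0.95676 + 0.504)/(1 + 0.95676×0.504) = 1.46076/1.48220704 = 0.98553.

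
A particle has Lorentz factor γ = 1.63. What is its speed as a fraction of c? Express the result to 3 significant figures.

β = √(1 − 1/γ²) = √(1 − 1/2.6569) = √0.623622 = 0.790.

0.790c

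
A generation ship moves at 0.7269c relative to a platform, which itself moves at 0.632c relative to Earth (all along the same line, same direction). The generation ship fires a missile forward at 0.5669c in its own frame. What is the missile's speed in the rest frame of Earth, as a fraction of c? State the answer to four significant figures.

0.9805c

Compose velocities in two stages. Stage 1 (into S'): u₁ = (0.5669+0.7269)/(1+0.5669×0.7269) = 0.91624.
Stage 2 (into S): u = (0.91624+0.632)/(1+0.91624×0.632) = 0.98048, so the speed is 0.9805c.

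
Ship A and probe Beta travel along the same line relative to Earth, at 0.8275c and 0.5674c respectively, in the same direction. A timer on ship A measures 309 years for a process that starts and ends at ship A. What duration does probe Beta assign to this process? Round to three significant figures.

The velocity of ship A relative to probe Beta is (0.8275 − 0.5674)c / (1 − 0.8275×0.5674) = 0.49031c; relative speed 0.49031c.
At |u| = 0.49031c, γ = (1 − 0.240404)^(−1/2) = 1.1474.
Ship A's interval is proper; time dilation gives Δt_B = γΔτ = 1.1474 × 309 years = 355 years.

355 years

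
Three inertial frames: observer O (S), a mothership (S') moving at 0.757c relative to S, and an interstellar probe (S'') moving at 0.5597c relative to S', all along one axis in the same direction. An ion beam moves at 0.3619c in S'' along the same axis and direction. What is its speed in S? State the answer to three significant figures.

Apply u = (u'+v)/(1+u'v) twice. Ion beam in the mothership frame: (0.3619+0.5597)/(1+0.3619·0.5597) = 0.9216/1.20255543 = 0.76637c.
That velocity, transformed to the rest frame of observer O: (0.76637+0.757)/(1+0.76637·0.757) = 1.52337/1.58014209 = 0.96407c.

0.964c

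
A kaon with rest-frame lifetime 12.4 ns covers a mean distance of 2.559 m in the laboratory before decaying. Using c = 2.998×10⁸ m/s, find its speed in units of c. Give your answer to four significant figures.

0.5670c

Let x = d/(cτ) = 2.559 m / (2.998×10⁸ m/s × 1.240×10^-8 s) = 0.68836. Since d = βγcτ, x = βγ = β/√(1−β²).
Solving: β² = x²/(1+x²) = 0.473839/1.473839 = 0.3215, so β = 0.5670.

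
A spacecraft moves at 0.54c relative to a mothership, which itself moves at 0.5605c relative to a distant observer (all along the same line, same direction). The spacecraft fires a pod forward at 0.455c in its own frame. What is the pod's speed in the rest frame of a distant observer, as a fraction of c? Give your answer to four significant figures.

0.9389c

First combine the pod and spacecraft (S''→S'): u₁ = (0.455 + 0.54)/(1 + 0.455×0.54) = 0.995/1.2457 = 0.79875.
Then combine with the mothership (S'→S): u = (0.79875 + 0.5605)/(1 + 0.79875×0.5605) = 1.35925/1.447699375 = 0.9389.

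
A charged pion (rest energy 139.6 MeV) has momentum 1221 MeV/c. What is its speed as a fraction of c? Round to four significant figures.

0.9935c

pc/(mc²) = 1221/139.6 = 8.7464 = βγ = β/√(1−β²).
So β² = x²/(1 + x²) with x = 8.7464: x² = 76.4995, β² = 76.4995/77.4995 = 0.987097, β = 0.9935.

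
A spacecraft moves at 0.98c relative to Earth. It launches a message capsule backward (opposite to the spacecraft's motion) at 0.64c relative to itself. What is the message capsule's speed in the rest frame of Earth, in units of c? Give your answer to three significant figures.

In units of c, u = (u' + v)/(1 + u'v) with u' = −0.64 and v = 0.98.
Numerator: −0.64 + 0.98 = 0.34. Denominator: 1 + (−0.64)(0.98) = 0.3728.
u = 0.34/0.3728 = 0.91202, so the speed is 0.912c.

0.912c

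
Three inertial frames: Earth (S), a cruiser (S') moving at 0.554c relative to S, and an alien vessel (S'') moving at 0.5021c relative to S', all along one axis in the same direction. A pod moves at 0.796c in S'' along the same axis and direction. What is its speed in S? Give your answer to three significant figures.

Compose velocities in two stages. Stage 1 (into S'): u₁ = (0.796+0.5021)/(1+0.796×0.5021) = 0.92743.
Stage 2 (into S): u = (0.92743+0.554)/(1+0.92743×0.554) = 0.97862, so the speed is 0.979c.

0.979c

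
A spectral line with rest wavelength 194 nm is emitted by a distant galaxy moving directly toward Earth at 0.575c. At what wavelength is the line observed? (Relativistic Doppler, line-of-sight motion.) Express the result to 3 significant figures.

101 nm

Relativistic Doppler for wavelength: λ_obs = λ_src · √((1−β)/(1+β)).
With β = 0.575: factor = √(0.425/1.575) = 0.51946.
λ_obs = 194 × 0.51946 = 101 nm.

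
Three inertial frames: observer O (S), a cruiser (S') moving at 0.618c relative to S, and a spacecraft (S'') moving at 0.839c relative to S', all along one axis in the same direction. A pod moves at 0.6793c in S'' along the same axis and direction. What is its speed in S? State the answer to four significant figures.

0.9921c

First combine the pod and spacecraft (S''→S'): u₁ = (0.6793 + 0.839)/(1 + 0.6793×0.839) = 1.5183/1.5699327 = 0.96711.
Then combine with the cruiser (S'→S): u = (0.96711 + 0.618)/(1 + 0.96711×0.618) = 1.58511/1.59767398 = 0.99214.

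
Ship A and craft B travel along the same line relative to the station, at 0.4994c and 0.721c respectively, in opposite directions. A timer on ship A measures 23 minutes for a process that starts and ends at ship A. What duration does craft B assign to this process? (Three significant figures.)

52.1 minutes

The velocity of ship A relative to craft B is (0.4994 + 0.721)c / (1 + 0.4994×0.721) = 0.89731c; relative speed 0.89731c.
γ for this relative speed: γ = 1/√(1 − 0.805165) = 2.2655.
The clock on ship A records proper time, so craft B measures Δt = γΔτ = 2.2655 × 23 = 52.1 minutes.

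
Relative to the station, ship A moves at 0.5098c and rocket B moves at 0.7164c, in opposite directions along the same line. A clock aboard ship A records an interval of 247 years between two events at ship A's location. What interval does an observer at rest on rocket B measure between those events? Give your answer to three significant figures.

Speed of ship A in rocket B's frame: u = (v_A + v_B)/(1 + v_A v_B/c²) = (0.5098 + 0.7164)/(1 + 0.5098×0.7164) = 1.2262/1.36522072 = 0.89817; |u| = 0.89817c.
At |u| = 0.89817c, γ = (1 − 0.806709)^(−1/2) = 2.2745.
The clock on ship A records proper time, so rocket B measures Δt = γΔτ = 2.2745 × 247 = 562 years.

562 years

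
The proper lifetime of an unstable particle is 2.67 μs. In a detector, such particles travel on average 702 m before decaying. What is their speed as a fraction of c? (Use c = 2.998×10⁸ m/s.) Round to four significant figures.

d = βγcτ ⇒ βγ = d/(cτ) = 702.0 m / (800.466 m) = 0.87699.
β = (βγ)/√(1+(βγ)²) = 0.87699/√1.769111 = 0.6594.

0.6594c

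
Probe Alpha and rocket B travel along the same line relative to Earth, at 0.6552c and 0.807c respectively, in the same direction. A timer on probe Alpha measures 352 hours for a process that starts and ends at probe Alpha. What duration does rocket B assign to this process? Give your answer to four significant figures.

371.8 hours

The velocity of probe Alpha relative to rocket B is (0.6552 − 0.807)c / (1 − 0.6552×0.807) = −0.32212c; relative speed 0.32212c.
At |u| = 0.32212c, γ = (1 − 0.103761)^(−1/2) = 1.0563.
Probe Alpha's interval is proper; time dilation gives Δt_B = γΔτ = 1.0563 × 352 hours = 371.8 hours.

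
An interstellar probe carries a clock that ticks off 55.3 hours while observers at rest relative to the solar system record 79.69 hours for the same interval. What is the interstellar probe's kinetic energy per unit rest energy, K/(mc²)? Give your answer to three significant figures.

0.441

γ = Δt/Δτ = 79.69/55.3 = 1.44105.
Since K = (γ−1)mc², K/(mc²) = 1.44105 − 1 = 0.441.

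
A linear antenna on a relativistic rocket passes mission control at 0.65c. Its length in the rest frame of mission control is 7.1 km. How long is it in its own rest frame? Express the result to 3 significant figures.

With β = 0.65, γ = 1/√(1 − 0.65²) = 1/√0.5775 = 1.3159.
Proper length: L₀ = γ·L = 1.3159 × 7.1 = 9.34 km.

9.34 km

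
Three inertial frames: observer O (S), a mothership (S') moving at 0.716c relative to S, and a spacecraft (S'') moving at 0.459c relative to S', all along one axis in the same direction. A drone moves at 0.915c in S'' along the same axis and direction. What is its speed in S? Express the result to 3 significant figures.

Compose velocities in two stages. Stage 1 (into S'): u₁ = (0.915+0.459)/(1+0.915×0.459) = 0.96762.
Stage 2 (into S): u = (0.96762+0.716)/(1+0.96762×0.716) = 0.99457, so the speed is 0.995c.

0.995c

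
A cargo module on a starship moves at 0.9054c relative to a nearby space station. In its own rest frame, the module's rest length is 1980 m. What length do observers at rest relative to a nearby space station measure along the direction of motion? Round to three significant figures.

841 m

β² = 0.81974916, so γ = 1/√0.18025084 = 2.3554.
Length contraction: L = L₀/γ = 1980/2.3554 = 841 m.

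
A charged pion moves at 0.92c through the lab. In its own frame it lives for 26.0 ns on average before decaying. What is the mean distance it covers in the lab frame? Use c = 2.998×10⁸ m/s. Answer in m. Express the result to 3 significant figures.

β² = 0.8464, so γ = 1/√0.1536 = 2.5516.
Lab-frame lifetime: Δt = γτ = 2.5516 × 26.0 ns = 66.342 ns.
Distance: d = vΔt = 0.92 × 2.998×10⁸ m/s × 6.6342×10^-8 s = 18.3 m.

18.3 m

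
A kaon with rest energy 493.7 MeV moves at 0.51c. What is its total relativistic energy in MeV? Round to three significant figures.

574 MeV

With β = 0.51, γ = 1/√(1 − 0.51²) = 1/√0.7399 = 1.1626.
Total energy: E = γmc² = 1.1626 × 493.7 MeV = 574 MeV.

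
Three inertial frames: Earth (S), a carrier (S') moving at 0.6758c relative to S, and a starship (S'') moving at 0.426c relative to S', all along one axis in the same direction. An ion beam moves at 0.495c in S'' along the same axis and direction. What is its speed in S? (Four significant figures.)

First combine the ion beam and starship (S''→S'): u₁ = (0.495 + 0.426)/(1 + 0.495×0.426) = 0.921/1.21087 = 0.76061.
Then combine with the carrier (S'→S): u = (0.76061 + 0.6758)/(1 + 0.76061×0.6758) = 1.43641/1.514020238 = 0.94874.

0.9487c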